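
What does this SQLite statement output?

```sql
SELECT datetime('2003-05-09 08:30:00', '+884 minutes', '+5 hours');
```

884 minutes = 14h 44m; +884 minutes from 2003-05-09 08:30:00 is 2003-05-09 23:14:00.
+5 hours from 2003-05-09 23:14:00 is 2003-05-10 04:14:00 (crosses midnight).

2003-05-10 04:14:00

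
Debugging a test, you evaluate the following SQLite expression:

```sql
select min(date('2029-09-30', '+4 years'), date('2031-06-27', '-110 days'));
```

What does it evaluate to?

date('2029-09-30', '+4 years') → 2033-09-30.
date('2031-06-27', '-110 days') → 2031-03-09.
Earlier of the two is 2031-03-09.

2031-03-09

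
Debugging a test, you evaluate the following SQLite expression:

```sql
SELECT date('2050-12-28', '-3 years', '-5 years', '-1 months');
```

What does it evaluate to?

Adding -3 years to 2050-12-28 gives 2047-12-28.
Adding -5 years to 2047-12-28 gives 2042-12-28.
Adding -1 month to 2042-12-28 gives 2042-11-28.

2042-11-28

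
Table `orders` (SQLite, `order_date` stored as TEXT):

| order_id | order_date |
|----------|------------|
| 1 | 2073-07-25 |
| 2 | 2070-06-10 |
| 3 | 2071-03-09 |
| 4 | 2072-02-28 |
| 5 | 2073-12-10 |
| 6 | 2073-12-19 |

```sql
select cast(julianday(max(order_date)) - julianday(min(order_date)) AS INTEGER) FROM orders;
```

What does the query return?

1288

MIN = 2070-06-10, MAX = 2073-12-19.
20 days remain in June 2070 after the 10th (30 − 10).
Full months from July 2070 through November 2073 contribute their day counts.
Then 19 days into December 2073.
Total: 20 + 31 + 31 + 30 + 31 + 30 + 31 + 31 + 28 + 31 + 30 + 31 + 30 + 31 + 31 + 30 + 31 + 30 + 31 + 31 + 29 + 31 + 30 + 31 + 30 + 31 + 31 + 30 + 31 + 30 + 31 + 31 + 28 + 31 + 30 + 31 + 30 + 31 + 31 + 30 + 31 + 30 + 19 = 1288.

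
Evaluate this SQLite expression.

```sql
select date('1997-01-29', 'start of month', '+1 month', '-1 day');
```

1997-01-31

`start of month` rewinds 1997-01-29 to 1997-01-01.
Adding +1 month to 1997-01-01 gives 1997-02-01.
Going back 1 day from 1997-02-01 reaches 1997-01-31 (last day of January, 31 days).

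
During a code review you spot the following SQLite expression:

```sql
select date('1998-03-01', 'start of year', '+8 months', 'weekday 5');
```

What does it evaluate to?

1998-09-04

`start of year` rewinds 1998-03-01 to 1998-01-01.
Adding +8 months to 1998-01-01 gives 1998-09-01.
`weekday 5` advances to the next Friday; 1998-09-01 is a Tuesday, so it moves forward to 1998-09-04.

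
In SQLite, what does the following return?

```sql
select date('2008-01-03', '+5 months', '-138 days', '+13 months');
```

2009-02-17

Adding +5 months to 2008-01-03 gives 2008-06-03.
Applying '-138 days' to 2008-06-03: counting 138 days back gives 2008-01-17.
Adding +13 months to 2008-01-17 gives 2009-02-17.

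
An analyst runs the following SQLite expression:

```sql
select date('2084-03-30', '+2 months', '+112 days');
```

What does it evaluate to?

2084-09-19

Adding +2 months to 2084-03-30 gives 2084-05-30.
Applying '+112 days' to 2084-05-30: counting 112 days forward gives 2084-09-19.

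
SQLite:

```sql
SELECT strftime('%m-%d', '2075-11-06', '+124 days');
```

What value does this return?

03-09

First apply '+124 days': 2075-11-06 → 2076-03-09.
`%m-%d` extracts the month-day: 03-09.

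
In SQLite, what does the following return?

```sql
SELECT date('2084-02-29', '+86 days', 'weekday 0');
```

Applying '+86 days' to 2084-02-29: counting 86 days forward gives 2084-05-25.
`weekday 0` advances to the next Sunday; 2084-05-25 is a Thursday, so it moves forward to 2084-05-28.

2084-05-28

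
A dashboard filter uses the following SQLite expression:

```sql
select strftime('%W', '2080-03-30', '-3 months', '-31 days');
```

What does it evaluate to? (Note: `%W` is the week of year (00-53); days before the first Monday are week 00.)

48

First apply '-3 months', '-31 days': 2080-03-30 → 2079-11-29.
2079-11-29 is a Wednesday. SQLite's %W counts Mondays since the year started; the result is 48.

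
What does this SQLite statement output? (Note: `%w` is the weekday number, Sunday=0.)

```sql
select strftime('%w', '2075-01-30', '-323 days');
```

First apply '-323 days': 2075-01-30 → 2074-03-13.
2074-03-13 is a Tuesday; with Sunday=0 that is 2.

2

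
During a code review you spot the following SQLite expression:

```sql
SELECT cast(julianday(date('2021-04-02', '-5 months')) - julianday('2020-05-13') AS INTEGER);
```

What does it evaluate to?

Adding -5 months to 2021-04-02 gives 2020-11-02.
18 days remain in May 2020 after the 13th (31 − 13).
June 2020: 30 days.
July 2020: 31 days.
August 2020: 31 days.
September 2020: 30 days.
October 2020: 31 days.
Then 2 days into November 2020.
Total: 18 + 30 + 31 + 31 + 30 + 31 + 2 = 173.

173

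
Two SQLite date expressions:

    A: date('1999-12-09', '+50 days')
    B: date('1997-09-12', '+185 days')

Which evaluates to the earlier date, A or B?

A = 2000-01-28.
B = 1998-03-16.
B is earlier.

B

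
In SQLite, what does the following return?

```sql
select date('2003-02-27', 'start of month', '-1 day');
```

`start of month` rewinds 2003-02-27 to 2003-02-01.
Going back 1 day from 2003-02-01 reaches 2003-01-31 (last day of January, 31 days).

2003-01-31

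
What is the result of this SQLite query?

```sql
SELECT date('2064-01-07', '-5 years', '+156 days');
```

Adding -5 years to 2064-01-07 gives 2059-01-07.
Applying '+156 days' to 2059-01-07: counting 156 days forward gives 2059-06-12.

2059-06-12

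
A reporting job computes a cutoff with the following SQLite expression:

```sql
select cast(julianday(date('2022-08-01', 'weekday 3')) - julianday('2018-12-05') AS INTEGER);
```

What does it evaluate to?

1337

`weekday 3` advances to the next Wednesday; 2022-08-01 is a Monday, so it moves forward to 2022-08-03.
26 days remain in December 2018 after the 5th (31 − 5).
Full months from January 2019 through July 2022 contribute their day counts.
Then 3 days into August 2022.
Total: 26 + 31 + 28 + 31 + 30 + 31 + 30 + 31 + 31 + 30 + 31 + 30 + 31 + 31 + 29 + 31 + 30 + 31 + 30 + 31 + 31 + 30 + 31 + 30 + 31 + 31 + 28 + 31 + 30 + 31 + 30 + 31 + 31 + 30 + 31 + 30 + 31 + 31 + 28 + 31 + 30 + 31 + 30 + 31 + 3 = 1337.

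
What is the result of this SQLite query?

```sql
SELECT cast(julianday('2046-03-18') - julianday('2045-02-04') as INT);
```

24 days remain in February 2045 after the 4th (28 − 4).
Full months from March 2045 through February 2046 contribute their day counts.
Then 18 days into March 2046.
Total: 24 + 31 + 30 + 31 + 30 + 31 + 31 + 30 + 31 + 30 + 31 + 31 + 28 + 18 = 407.

407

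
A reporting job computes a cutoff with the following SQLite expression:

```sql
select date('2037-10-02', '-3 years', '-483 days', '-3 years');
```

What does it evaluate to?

2030-06-06

Adding -3 years to 2037-10-02 gives 2034-10-02.
Applying '-483 days' to 2034-10-02: counting 483 days back gives 2033-06-06.
Adding -3 years to 2033-06-06 gives 2030-06-06.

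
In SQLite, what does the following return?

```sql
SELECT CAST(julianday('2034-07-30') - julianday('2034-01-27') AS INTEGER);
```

184

4 days remain in January 2034 after the 27th (31 − 27).
February 2034: 28 days.
March 2034: 31 days.
April 2034: 30 days.
May 2034: 31 days.
June 2034: 30 days.
Then 30 days into July 2034.
Total: 4 + 28 + 31 + 30 + 31 + 30 + 30 = 184.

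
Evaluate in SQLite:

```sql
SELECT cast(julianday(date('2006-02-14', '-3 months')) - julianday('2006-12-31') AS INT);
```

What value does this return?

-412

Adding -3 months to 2006-02-14 gives 2005-11-14.
16 days remain in November 2005 after the 14th (30 − 14).
Full months from December 2005 through November 2006 contribute their day counts.
Then 31 days into December 2006.
Total: 16 + 31 + 31 + 28 + 31 + 30 + 31 + 30 + 31 + 31 + 30 + 31 + 30 + 31 = 412.
The subtraction is earlier − later, so the result is −412 → -412.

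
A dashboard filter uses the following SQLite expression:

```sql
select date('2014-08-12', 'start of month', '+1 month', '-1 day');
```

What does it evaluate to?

2014-08-31

`start of month` rewinds 2014-08-12 to 2014-08-01.
Adding +1 month to 2014-08-01 gives 2014-09-01.
Going back 1 day from 2014-09-01 reaches 2014-08-31 (last day of August, 31 days).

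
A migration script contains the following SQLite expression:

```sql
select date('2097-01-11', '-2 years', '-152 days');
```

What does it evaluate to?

2094-08-12

Adding -2 years to 2097-01-11 gives 2095-01-11.
Applying '-152 days' to 2095-01-11: counting 152 days back gives 2094-08-12.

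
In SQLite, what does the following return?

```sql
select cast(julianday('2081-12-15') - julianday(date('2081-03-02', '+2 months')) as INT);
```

227

Adding +2 months to 2081-03-02 gives 2081-05-02.
29 days remain in May 2081 after the 2nd (31 − 2).
Full months from June 2081 through November 2081 contribute their day counts.
Then 15 days into December 2081.
Total: 29 + 30 + 31 + 31 + 30 + 31 + 30 + 15 = 227.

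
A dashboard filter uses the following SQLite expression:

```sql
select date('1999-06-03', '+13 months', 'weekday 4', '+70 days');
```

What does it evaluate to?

2000-09-14

Adding +13 months to 1999-06-03 gives 2000-07-03.
`weekday 4` advances to the next Thursday; 2000-07-03 is a Monday, so it moves forward to 2000-07-06.
Applying '+70 days' to 2000-07-06: counting 70 days forward gives 2000-09-14.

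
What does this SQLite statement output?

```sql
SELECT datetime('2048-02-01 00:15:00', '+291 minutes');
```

2048-02-01 05:06:00

291 minutes = 4h 51m; +291 minutes from 2048-02-01 00:15:00 is 2048-02-01 05:06:00.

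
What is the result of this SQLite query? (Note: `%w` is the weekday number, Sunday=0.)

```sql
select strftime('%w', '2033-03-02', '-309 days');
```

2

First apply '-309 days': 2033-03-02 → 2032-04-27.
2032-04-27 is a Tuesday; with Sunday=0 that is 2.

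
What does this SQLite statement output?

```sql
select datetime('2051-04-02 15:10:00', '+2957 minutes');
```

2051-04-04 16:27:00

2957 minutes = 49h 17m; +2957 minutes from 2051-04-02 15:10:00 is 2051-04-04 16:27:00 (crosses midnight).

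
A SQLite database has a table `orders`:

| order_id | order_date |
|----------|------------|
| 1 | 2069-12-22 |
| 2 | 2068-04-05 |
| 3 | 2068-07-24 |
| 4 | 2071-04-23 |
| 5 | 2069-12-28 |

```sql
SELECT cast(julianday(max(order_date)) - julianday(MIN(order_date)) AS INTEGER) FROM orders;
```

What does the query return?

MIN = 2068-04-05, MAX = 2071-04-23.
25 days remain in April 2068 after the 5th (30 − 5).
Full months from May 2068 through March 2071 contribute their day counts.
Then 23 days into April 2071.
Total: 25 + 31 + 30 + 31 + 31 + 30 + 31 + 30 + 31 + 31 + 28 + 31 + 30 + 31 + 30 + 31 + 31 + 30 + 31 + 30 + 31 + 31 + 28 + 31 + 30 + 31 + 30 + 31 + 31 + 30 + 31 + 30 + 31 + 31 + 28 + 31 + 23 = 1113.

1113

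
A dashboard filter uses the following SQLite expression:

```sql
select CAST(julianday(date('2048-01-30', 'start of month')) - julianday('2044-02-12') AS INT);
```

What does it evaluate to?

1419

`start of month` rewinds 2048-01-30 to 2048-01-01.
17 days remain in February 2044 after the 12th (29 − 12).
Full months from March 2044 through December 2047 contribute their day counts.
Then 1 day into January 2048.
Total: 17 + 31 + 30 + 31 + 30 + 31 + 31 + 30 + 31 + 30 + 31 + 31 + 28 + 31 + 30 + 31 + 30 + 31 + 31 + 30 + 31 + 30 + 31 + 31 + 28 + 31 + 30 + 31 + 30 + 31 + 31 + 30 + 31 + 30 + 31 + 31 + 28 + 31 + 30 + 31 + 30 + 31 + 31 + 30 + 31 + 30 + 31 + 1 = 1419.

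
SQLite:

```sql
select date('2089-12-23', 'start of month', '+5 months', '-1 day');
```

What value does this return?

2090-04-30

`start of month` rewinds 2089-12-23 to 2089-12-01.
Adding +5 months to 2089-12-01 gives 2090-05-01.
Going back 1 day from 2090-05-01 reaches 2090-04-30 (last day of April, 30 days).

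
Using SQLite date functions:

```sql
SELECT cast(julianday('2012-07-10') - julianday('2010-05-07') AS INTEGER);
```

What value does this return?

24 days remain in May 2010 after the 7th (31 − 7).
Full months from June 2010 through June 2012 contribute their day counts.
Then 10 days into July 2012.
Total: 24 + 30 + 31 + 31 + 30 + 31 + 30 + 31 + 31 + 28 + 31 + 30 + 31 + 30 + 31 + 31 + 30 + 31 + 30 + 31 + 31 + 29 + 31 + 30 + 31 + 30 + 10 = 795.

795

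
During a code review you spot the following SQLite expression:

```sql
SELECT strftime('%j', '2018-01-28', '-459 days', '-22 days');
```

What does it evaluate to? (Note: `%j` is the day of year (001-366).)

First apply '-459 days', '-22 days': 2018-01-28 → 2016-10-04.
Day-of-year for 2016-10-04: days since 2016-01-01 inclusive = 278, zero-padded to 278.

278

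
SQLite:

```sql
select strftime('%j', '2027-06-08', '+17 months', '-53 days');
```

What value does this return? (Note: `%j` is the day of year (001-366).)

First apply '+17 months', '-53 days': 2027-06-08 → 2028-09-16.
Day-of-year for 2028-09-16: days since 2028-01-01 inclusive = 260, zero-padded to 260.

260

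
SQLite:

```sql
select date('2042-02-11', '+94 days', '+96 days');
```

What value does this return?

2042-08-20

Applying '+94 days' to 2042-02-11: counting 94 days forward gives 2042-05-16.
Applying '+96 days' to 2042-05-16: counting 96 days forward gives 2042-08-20.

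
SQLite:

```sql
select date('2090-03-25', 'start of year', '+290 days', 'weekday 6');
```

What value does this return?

`start of year` rewinds 2090-03-25 to 2090-01-01.
Applying '+290 days' to 2090-01-01: counting 290 days forward gives 2090-10-18.
`weekday 6` advances to the next Saturday; 2090-10-18 is a Wednesday, so it moves forward to 2090-10-21.

2090-10-21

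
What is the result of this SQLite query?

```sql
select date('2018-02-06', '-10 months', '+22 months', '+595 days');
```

Adding -10 months to 2018-02-06 gives 2017-04-06.
Adding +22 months to 2017-04-06 gives 2019-02-06.
Applying '+595 days' to 2019-02-06: counting 595 days forward gives 2020-09-23.

2020-09-23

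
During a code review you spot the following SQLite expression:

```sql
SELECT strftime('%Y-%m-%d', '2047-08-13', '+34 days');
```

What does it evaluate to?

2047-09-16

First apply '+34 days': 2047-08-13 → 2047-09-16.
`%Y-%m-%d` extracts the ISO date: 2047-09-16.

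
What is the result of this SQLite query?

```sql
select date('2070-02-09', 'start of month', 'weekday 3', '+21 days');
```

2070-02-26

`start of month` rewinds 2070-02-09 to 2070-02-01.
`weekday 3` advances to the next Wednesday; 2070-02-01 is a Saturday, so it moves forward to 2070-02-05.
Advancing 21 more days within February lands on 2070-02-26.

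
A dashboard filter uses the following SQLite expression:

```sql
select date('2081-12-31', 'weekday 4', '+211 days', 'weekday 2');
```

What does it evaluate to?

`weekday 4` advances to the next Thursday; 2081-12-31 is a Wednesday, so it moves forward to 2082-01-01.
Applying '+211 days' to 2082-01-01: counting 211 days forward gives 2082-07-31.
`weekday 2` advances to the next Tuesday; 2082-07-31 is a Friday, so it moves forward to 2082-08-04.

2082-08-04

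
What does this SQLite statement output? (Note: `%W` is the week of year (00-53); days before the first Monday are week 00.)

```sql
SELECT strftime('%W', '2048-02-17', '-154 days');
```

37

First apply '-154 days': 2048-02-17 → 2047-09-16.
2047-09-16 is a Monday. SQLite's %W counts Mondays since the year started; the result is 37.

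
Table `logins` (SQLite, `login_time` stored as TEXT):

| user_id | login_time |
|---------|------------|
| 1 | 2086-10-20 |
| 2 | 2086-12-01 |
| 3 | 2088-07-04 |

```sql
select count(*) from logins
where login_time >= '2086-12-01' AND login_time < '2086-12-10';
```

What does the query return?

1

Rows in [2086-12-01, 2086-12-10): 2086-12-01 → 1 row.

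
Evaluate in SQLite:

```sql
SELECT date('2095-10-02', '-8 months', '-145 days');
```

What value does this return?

2094-09-10

Adding -8 months to 2095-10-02 gives 2095-02-02.
Applying '-145 days' to 2095-02-02: counting 145 days back gives 2094-09-10.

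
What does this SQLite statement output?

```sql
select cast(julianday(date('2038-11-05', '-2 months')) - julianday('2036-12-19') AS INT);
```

625

Adding -2 months to 2038-11-05 gives 2038-09-05.
12 days remain in December 2036 after the 19th (31 − 19).
Full months from January 2037 through August 2038 contribute their day counts.
Then 5 days into September 2038.
Total: 12 + 31 + 28 + 31 + 30 + 31 + 30 + 31 + 31 + 30 + 31 + 30 + 31 + 31 + 28 + 31 + 30 + 31 + 30 + 31 + 31 + 5 = 625.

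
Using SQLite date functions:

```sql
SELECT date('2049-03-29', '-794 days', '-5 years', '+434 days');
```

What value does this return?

2043-04-04

Applying '-794 days' to 2049-03-29: counting 794 days back gives 2047-01-25.
Adding -5 years to 2047-01-25 gives 2042-01-25.
Applying '+434 days' to 2042-01-25: counting 434 days forward gives 2043-04-04.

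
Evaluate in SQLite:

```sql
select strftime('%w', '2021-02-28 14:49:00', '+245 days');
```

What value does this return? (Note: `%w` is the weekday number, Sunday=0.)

0

First apply '+245 days': 2021-02-28 14:49:00 → 2021-10-31 14:49:00.
2021-10-31 is a Sunday; with Sunday=0 that is 0.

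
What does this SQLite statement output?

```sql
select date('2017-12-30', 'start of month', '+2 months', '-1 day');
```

`start of month` rewinds 2017-12-30 to 2017-12-01.
Adding +2 months to 2017-12-01 gives 2018-02-01.
Going back 1 day from 2018-02-01 reaches 2018-01-31 (last day of January, 31 days).

2018-01-31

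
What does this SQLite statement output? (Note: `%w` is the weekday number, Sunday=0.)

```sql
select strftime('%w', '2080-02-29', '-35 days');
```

First apply '-35 days': 2080-02-29 → 2080-01-25.
2080-01-25 is a Thursday; with Sunday=0 that is 4.

4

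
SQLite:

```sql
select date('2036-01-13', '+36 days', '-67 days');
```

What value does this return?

January 2036 has 31 days; 18 remain after the 13th, so 19 days reach 2036-02-01.
Advancing 17 more days within February lands on 2036-02-18.
Applying '-67 days' to 2036-02-18: counting 67 days back gives 2035-12-13.

2035-12-13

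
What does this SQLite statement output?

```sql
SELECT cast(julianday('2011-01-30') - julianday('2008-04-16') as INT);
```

1019

14 days remain in April 2008 after the 16th (30 − 16).
Full months from May 2008 through December 2010 contribute their day counts.
Then 30 days into January 2011.
Total: 14 + 31 + 30 + 31 + 31 + 30 + 31 + 30 + 31 + 31 + 28 + 31 + 30 + 31 + 30 + 31 + 31 + 30 + 31 + 30 + 31 + 31 + 28 + 31 + 30 + 31 + 30 + 31 + 31 + 30 + 31 + 30 + 31 + 30 = 1019.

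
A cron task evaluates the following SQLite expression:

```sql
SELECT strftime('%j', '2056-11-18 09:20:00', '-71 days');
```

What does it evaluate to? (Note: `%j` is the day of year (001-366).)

First apply '-71 days': 2056-11-18 09:20:00 → 2056-09-08 09:20:00.
Day-of-year for 2056-09-08: days since 2056-01-01 inclusive = 252, zero-padded to 252.

252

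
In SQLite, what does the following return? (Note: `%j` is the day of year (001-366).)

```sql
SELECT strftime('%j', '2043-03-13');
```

072

Day-of-year for 2043-03-13: days since 2043-01-01 inclusive = 72, zero-padded to 072.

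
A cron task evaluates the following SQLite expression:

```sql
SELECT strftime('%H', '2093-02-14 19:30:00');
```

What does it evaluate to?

19

`%H` extracts the 2-digit hour (00-23): 19.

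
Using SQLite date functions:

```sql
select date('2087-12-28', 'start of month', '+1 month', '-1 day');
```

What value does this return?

`start of month` rewinds 2087-12-28 to 2087-12-01.
Adding +1 month to 2087-12-01 gives 2088-01-01.
Going back 1 day from 2088-01-01 reaches 2087-12-31 (last day of December, 31 days).

2087-12-31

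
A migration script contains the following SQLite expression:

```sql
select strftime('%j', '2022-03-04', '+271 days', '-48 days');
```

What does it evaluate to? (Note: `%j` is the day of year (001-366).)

286

First apply '+271 days', '-48 days': 2022-03-04 → 2022-10-13.
Day-of-year for 2022-10-13: days since 2022-01-01 inclusive = 286, zero-padded to 286.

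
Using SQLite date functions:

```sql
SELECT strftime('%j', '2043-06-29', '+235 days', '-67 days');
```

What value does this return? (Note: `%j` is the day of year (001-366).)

First apply '+235 days', '-67 days': 2043-06-29 → 2043-12-14.
Day-of-year for 2043-12-14: days since 2043-01-01 inclusive = 348, zero-padded to 348.

348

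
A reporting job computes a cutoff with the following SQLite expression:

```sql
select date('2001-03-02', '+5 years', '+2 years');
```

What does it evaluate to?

2008-03-02

Adding +5 years to 2001-03-02 gives 2006-03-02.
Adding +2 years to 2006-03-02 gives 2008-03-02.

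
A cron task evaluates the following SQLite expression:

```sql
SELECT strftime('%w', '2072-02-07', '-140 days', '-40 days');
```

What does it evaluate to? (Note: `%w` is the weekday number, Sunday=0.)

First apply '-140 days', '-40 days': 2072-02-07 → 2071-08-11.
2071-08-11 is a Tuesday; with Sunday=0 that is 2.

2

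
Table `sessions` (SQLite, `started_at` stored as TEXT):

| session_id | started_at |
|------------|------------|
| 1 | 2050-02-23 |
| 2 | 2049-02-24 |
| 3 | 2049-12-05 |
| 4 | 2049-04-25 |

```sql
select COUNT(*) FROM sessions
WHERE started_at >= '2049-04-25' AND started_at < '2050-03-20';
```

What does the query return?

3

Rows in [2049-04-25, 2050-03-20): 2050-02-23, 2049-12-05, 2049-04-25 → 3 rows.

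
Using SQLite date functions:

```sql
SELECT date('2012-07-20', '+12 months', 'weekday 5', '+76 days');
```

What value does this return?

2013-10-10

Adding +12 months to 2012-07-20 gives 2013-07-20.
`weekday 5` advances to the next Friday; 2013-07-20 is a Saturday, so it moves forward to 2013-07-26.
Applying '+76 days' to 2013-07-26: counting 76 days forward gives 2013-10-10.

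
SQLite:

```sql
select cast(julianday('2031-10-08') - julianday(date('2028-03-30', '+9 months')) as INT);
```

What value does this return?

1012

Adding +9 months to 2028-03-30 gives 2028-12-30.
1 day remains in December 2028 after the 30th (31 − 30).
Full months from January 2029 through September 2031 contribute their day counts.
Then 8 days into October 2031.
Total: 1 + 31 + 28 + 31 + 30 + 31 + 30 + 31 + 31 + 30 + 31 + 30 + 31 + 31 + 28 + 31 + 30 + 31 + 30 + 31 + 31 + 30 + 31 + 30 + 31 + 31 + 28 + 31 + 30 + 31 + 30 + 31 + 31 + 30 + 8 = 1012.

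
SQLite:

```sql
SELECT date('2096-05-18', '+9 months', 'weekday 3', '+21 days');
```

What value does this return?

Adding +9 months to 2096-05-18 gives 2097-02-18.
`weekday 3` advances to the next Wednesday; 2097-02-18 is a Monday, so it moves forward to 2097-02-20.
February 2097 has 28 days; 8 remain after the 20th, so 9 days reach 2097-03-01.
Advancing 12 more days within March lands on 2097-03-13.

2097-03-13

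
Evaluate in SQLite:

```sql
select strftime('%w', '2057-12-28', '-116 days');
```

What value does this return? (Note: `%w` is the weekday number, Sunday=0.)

First apply '-116 days': 2057-12-28 → 2057-09-03.
2057-09-03 is a Monday; with Sunday=0 that is 1.

1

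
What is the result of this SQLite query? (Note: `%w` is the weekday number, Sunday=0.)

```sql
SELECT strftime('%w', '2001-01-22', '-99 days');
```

0

First apply '-99 days': 2001-01-22 → 2000-10-15.
2000-10-15 is a Sunday; with Sunday=0 that is 0.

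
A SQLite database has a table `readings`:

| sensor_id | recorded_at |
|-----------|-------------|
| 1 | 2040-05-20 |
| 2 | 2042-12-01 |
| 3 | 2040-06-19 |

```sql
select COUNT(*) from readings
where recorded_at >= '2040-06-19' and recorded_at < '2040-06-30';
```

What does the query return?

Rows in [2040-06-19, 2040-06-30): 2040-06-19 → 1 row.

1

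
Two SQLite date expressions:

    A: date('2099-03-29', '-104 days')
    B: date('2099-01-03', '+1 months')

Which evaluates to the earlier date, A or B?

A

A = 2098-12-15.
B = 2099-02-03.
A is earlier.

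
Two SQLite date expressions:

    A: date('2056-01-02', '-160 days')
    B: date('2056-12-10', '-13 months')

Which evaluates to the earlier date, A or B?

A = 2055-07-26.
B = 2055-11-10.
A is earlier.

A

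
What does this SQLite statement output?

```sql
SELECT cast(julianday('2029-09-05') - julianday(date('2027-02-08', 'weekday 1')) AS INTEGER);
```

`weekday 1` advances to the next Monday; 2027-02-08 is already a Monday, so it stays at 2027-02-08.
20 days remain in February 2027 after the 8th (28 − 8).
Full months from March 2027 through August 2029 contribute their day counts.
Then 5 days into September 2029.
Total: 20 + 31 + 30 + 31 + 30 + 31 + 31 + 30 + 31 + 30 + 31 + 31 + 29 + 31 + 30 + 31 + 30 + 31 + 31 + 30 + 31 + 30 + 31 + 31 + 28 + 31 + 30 + 31 + 30 + 31 + 31 + 5 = 940.

940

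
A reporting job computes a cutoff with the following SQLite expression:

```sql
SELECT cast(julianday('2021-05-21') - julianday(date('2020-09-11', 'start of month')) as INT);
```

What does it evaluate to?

262

`start of month` rewinds 2020-09-11 to 2020-09-01.
29 days remain in September 2020 after the 1st (30 − 1).
Full months from October 2020 through April 2021 contribute their day counts.
Then 21 days into May 2021.
Total: 29 + 31 + 30 + 31 + 31 + 28 + 31 + 30 + 21 = 262.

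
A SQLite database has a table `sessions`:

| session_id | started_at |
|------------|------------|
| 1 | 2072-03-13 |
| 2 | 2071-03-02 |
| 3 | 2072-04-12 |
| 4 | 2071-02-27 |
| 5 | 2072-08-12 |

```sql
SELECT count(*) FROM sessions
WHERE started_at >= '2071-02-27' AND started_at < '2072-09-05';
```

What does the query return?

5

Rows in [2071-02-27, 2072-09-05): 2072-03-13, 2071-03-02, 2072-04-12, 2071-02-27, 2072-08-12 → 5 rows.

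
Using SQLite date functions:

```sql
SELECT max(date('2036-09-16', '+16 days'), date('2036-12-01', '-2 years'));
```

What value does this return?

2036-10-02

date('2036-09-16', '+16 days') → 2036-10-02.
date('2036-12-01', '-2 years') → 2034-12-01.
Later of the two is 2036-10-02.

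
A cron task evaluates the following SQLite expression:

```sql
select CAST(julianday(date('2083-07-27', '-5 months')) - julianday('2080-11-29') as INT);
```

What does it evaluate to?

Adding -5 months to 2083-07-27 gives 2083-02-27.
1 day remains in November 2080 after the 29th (30 − 29).
Full months from December 2080 through January 2083 contribute their day counts.
Then 27 days into February 2083.
Total: 1 + 31 + 31 + 28 + 31 + 30 + 31 + 30 + 31 + 31 + 30 + 31 + 30 + 31 + 31 + 28 + 31 + 30 + 31 + 30 + 31 + 31 + 30 + 31 + 30 + 31 + 31 + 27 = 820.

820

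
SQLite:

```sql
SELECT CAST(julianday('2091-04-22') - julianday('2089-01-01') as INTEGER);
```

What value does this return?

841

30 days remain in January 2089 after the 1st (31 − 1).
Full months from February 2089 through March 2091 contribute their day counts.
Then 22 days into April 2091.
Total: 30 + 28 + 31 + 30 + 31 + 30 + 31 + 31 + 30 + 31 + 30 + 31 + 31 + 28 + 31 + 30 + 31 + 30 + 31 + 31 + 30 + 31 + 30 + 31 + 31 + 28 + 31 + 22 = 841.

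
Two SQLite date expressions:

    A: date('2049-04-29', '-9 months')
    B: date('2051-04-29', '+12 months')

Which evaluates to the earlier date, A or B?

A = 2048-07-29.
B = 2052-04-29.
A is earlier.

A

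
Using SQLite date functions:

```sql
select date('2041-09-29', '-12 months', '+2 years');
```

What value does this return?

Adding -12 months to 2041-09-29 gives 2040-09-29.
Adding +2 years to 2040-09-29 gives 2042-09-29.

2042-09-29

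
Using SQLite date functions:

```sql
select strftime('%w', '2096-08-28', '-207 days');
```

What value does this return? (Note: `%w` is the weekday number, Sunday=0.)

5

First apply '-207 days': 2096-08-28 → 2096-02-03.
2096-02-03 is a Friday; with Sunday=0 that is 5.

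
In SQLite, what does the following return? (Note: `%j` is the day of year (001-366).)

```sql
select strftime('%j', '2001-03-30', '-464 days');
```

356

First apply '-464 days': 2001-03-30 → 1999-12-22.
Day-of-year for 1999-12-22: days since 1999-01-01 inclusive = 356, zero-padded to 356.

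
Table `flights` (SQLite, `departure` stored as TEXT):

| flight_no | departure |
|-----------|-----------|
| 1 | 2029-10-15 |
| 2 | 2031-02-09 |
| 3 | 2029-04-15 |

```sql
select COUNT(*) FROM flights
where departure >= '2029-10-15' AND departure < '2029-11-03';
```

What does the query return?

1

Rows in [2029-10-15, 2029-11-03): 2029-10-15 → 1 row.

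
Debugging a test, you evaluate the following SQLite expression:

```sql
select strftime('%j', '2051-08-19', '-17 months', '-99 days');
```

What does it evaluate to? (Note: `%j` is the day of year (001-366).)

344

First apply '-17 months', '-99 days': 2051-08-19 → 2049-12-10.
Day-of-year for 2049-12-10: days since 2049-01-01 inclusive = 344, zero-padded to 344.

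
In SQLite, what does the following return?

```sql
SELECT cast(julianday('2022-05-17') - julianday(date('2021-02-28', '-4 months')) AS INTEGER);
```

Adding -4 months to 2021-02-28 gives 2020-10-28.
3 days remain in October 2020 after the 28th (31 − 28).
Full months from November 2020 through April 2022 contribute their day counts.
Then 17 days into May 2022.
Total: 3 + 30 + 31 + 31 + 28 + 31 + 30 + 31 + 30 + 31 + 31 + 30 + 31 + 30 + 31 + 31 + 28 + 31 + 30 + 17 = 566.

566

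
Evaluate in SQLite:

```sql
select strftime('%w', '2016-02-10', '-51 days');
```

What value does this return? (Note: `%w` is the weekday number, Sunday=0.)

First apply '-51 days': 2016-02-10 → 2015-12-21.
2015-12-21 is a Monday; with Sunday=0 that is 1.

1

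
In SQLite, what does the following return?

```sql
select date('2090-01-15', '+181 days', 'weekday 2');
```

2090-07-18

Applying '+181 days' to 2090-01-15: counting 181 days forward gives 2090-07-15.
`weekday 2` advances to the next Tuesday; 2090-07-15 is a Saturday, so it moves forward to 2090-07-18.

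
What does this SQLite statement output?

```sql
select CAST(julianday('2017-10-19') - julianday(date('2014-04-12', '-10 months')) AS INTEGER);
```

Adding -10 months to 2014-04-12 gives 2013-06-12.
18 days remain in June 2013 after the 12th (30 − 12).
Full months from July 2013 through September 2017 contribute their day counts.
Then 19 days into October 2017.
Total: 18 + 31 + 31 + 30 + 31 + 30 + 31 + 31 + 28 + 31 + 30 + 31 + 30 + 31 + 31 + 30 + 31 + 30 + 31 + 31 + 28 + 31 + 30 + 31 + 30 + 31 + 31 + 30 + 31 + 30 + 31 + 31 + 29 + 31 + 30 + 31 + 30 + 31 + 31 + 30 + 31 + 30 + 31 + 31 + 28 + 31 + 30 + 31 + 30 + 31 + 31 + 30 + 19 = 1590.

1590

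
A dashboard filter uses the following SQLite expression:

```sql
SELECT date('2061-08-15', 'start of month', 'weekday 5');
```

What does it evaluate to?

2061-08-05

`start of month` rewinds 2061-08-15 to 2061-08-01.
`weekday 5` advances to the next Friday; 2061-08-01 is a Monday, so it moves forward to 2061-08-05.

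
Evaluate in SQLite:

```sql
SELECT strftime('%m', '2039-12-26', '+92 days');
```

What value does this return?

03

First apply '+92 days': 2039-12-26 → 2040-03-27.
`%m` extracts the 2-digit month (01-12): 03.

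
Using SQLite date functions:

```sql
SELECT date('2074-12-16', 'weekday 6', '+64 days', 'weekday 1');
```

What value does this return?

`weekday 6` advances to the next Saturday; 2074-12-16 is a Sunday, so it moves forward to 2074-12-22.
Applying '+64 days' to 2074-12-22: counting 64 days forward gives 2075-02-24.
`weekday 1` advances to the next Monday; 2075-02-24 is a Sunday, so it moves forward to 2075-02-25.

2075-02-25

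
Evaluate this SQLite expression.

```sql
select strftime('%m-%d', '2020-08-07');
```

08-07

`%m-%d` extracts the month-day: 08-07.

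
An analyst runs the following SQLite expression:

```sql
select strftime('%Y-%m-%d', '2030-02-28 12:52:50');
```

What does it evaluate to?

`%Y-%m-%d` extracts the ISO date: 2030-02-28.

2030-02-28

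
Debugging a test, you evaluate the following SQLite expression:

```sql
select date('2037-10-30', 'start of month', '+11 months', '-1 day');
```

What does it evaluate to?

`start of month` rewinds 2037-10-30 to 2037-10-01.
Adding +11 months to 2037-10-01 gives 2038-09-01.
Going back 1 day from 2038-09-01 reaches 2038-08-31 (last day of August, 31 days).

2038-08-31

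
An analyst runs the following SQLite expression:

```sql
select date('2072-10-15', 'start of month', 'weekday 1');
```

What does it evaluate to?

`start of month` rewinds 2072-10-15 to 2072-10-01.
`weekday 1` advances to the next Monday; 2072-10-01 is a Saturday, so it moves forward to 2072-10-03.

2072-10-03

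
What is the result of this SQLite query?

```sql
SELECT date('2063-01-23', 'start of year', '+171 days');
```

2063-06-21

`start of year` rewinds 2063-01-23 to 2063-01-01.
Applying '+171 days' to 2063-01-01: counting 171 days forward gives 2063-06-21.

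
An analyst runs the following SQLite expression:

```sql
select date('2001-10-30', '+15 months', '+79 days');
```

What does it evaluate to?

2003-04-19

Adding +15 months to 2001-10-30 gives 2003-01-30.
Applying '+79 days' to 2003-01-30: counting 79 days forward gives 2003-04-19.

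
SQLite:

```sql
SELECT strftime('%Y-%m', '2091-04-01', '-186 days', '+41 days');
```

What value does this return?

First apply '-186 days', '+41 days': 2091-04-01 → 2090-11-07.
`%Y-%m` extracts the year-month: 2090-11.

2090-11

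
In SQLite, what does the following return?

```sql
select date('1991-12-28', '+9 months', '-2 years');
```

1990-09-28

Adding +9 months to 1991-12-28 gives 1992-09-28.
Adding -2 years to 1992-09-28 gives 1990-09-28.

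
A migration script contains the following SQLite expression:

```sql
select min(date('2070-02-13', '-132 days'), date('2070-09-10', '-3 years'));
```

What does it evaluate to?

date('2070-02-13', '-132 days') → 2069-10-04.
date('2070-09-10', '-3 years') → 2067-09-10.
Earlier of the two is 2067-09-10.

2067-09-10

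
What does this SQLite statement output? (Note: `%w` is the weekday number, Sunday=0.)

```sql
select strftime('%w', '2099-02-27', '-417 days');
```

First apply '-417 days': 2099-02-27 → 2098-01-06.
2098-01-06 is a Monday; with Sunday=0 that is 1.

1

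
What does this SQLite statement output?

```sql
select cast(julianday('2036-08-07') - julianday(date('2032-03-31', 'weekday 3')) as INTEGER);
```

`weekday 3` advances to the next Wednesday; 2032-03-31 is already a Wednesday, so it stays at 2032-03-31.
0 days remain in March 2032 after the 31st (31 − 31).
Full months from April 2032 through July 2036 contribute their day counts.
Then 7 days into August 2036.
Total: 0 + 30 + 31 + 30 + 31 + 31 + 30 + 31 + 30 + 31 + 31 + 28 + 31 + 30 + 31 + 30 + 31 + 31 + 30 + 31 + 30 + 31 + 31 + 28 + 31 + 30 + 31 + 30 + 31 + 31 + 30 + 31 + 30 + 31 + 31 + 28 + 31 + 30 + 31 + 30 + 31 + 31 + 30 + 31 + 30 + 31 + 31 + 29 + 31 + 30 + 31 + 30 + 31 + 7 = 1590.

1590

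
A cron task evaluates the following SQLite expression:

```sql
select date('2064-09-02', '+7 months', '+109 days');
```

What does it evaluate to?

Adding +7 months to 2064-09-02 gives 2065-04-02.
Applying '+109 days' to 2065-04-02: counting 109 days forward gives 2065-07-20.

2065-07-20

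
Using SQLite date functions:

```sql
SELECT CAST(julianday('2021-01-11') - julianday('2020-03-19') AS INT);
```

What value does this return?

12 days remain in March 2020 after the 19th (31 − 19).
Full months from April 2020 through December 2020 contribute their day counts.
Then 11 days into January 2021.
Total: 12 + 30 + 31 + 30 + 31 + 31 + 30 + 31 + 30 + 31 + 11 = 298.

298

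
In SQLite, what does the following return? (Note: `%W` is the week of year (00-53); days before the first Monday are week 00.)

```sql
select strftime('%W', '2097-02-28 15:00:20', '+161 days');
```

31

First apply '+161 days': 2097-02-28 15:00:20 → 2097-08-08 15:00:20.
2097-08-08 is a Thursday. SQLite's %W counts Mondays since the year started; the result is 31.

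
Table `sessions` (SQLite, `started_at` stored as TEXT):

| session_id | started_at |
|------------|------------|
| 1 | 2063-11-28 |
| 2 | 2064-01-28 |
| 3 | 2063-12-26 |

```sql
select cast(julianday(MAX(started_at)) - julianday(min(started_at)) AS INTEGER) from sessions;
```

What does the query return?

MIN = 2063-11-28, MAX = 2064-01-28.
2 days remain in November 2063 after the 28th (30 − 28).
December 2063: 31 days.
Then 28 days into January 2064.
Total: 2 + 31 + 28 = 61.

61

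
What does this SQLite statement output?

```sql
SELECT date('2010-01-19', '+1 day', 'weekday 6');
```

2010-01-23

Advancing 1 more day within January lands on 2010-01-20.
`weekday 6` advances to the next Saturday; 2010-01-20 is a Wednesday, so it moves forward to 2010-01-23.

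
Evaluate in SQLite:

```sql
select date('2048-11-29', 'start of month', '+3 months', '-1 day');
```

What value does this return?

2049-01-31

`start of month` rewinds 2048-11-29 to 2048-11-01.
Adding +3 months to 2048-11-01 gives 2049-02-01.
Going back 1 day from 2049-02-01 reaches 2049-01-31 (last day of January, 31 days).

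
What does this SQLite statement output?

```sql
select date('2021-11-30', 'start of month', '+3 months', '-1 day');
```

2022-01-31

`start of month` rewinds 2021-11-30 to 2021-11-01.
Adding +3 months to 2021-11-01 gives 2022-02-01.
Going back 1 day from 2022-02-01 reaches 2022-01-31 (last day of January, 31 days).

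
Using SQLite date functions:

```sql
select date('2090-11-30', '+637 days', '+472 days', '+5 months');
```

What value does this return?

Applying '+637 days' to 2090-11-30: counting 637 days forward gives 2092-08-28.
Applying '+472 days' to 2092-08-28: counting 472 days forward gives 2093-12-13.
Adding +5 months to 2093-12-13 gives 2094-05-13.

2094-05-13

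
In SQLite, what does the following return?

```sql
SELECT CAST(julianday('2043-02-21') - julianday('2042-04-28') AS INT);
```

299

2 days remain in April 2042 after the 28th (30 − 28).
Full months from May 2042 through January 2043 contribute their day counts.
Then 21 days into February 2043.
Total: 2 + 31 + 30 + 31 + 31 + 30 + 31 + 30 + 31 + 31 + 21 = 299.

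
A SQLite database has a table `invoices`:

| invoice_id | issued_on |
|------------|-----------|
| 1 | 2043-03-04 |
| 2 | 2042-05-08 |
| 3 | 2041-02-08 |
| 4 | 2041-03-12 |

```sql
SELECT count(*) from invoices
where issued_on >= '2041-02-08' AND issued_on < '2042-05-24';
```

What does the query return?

Rows in [2041-02-08, 2042-05-24): 2042-05-08, 2041-02-08, 2041-03-12 → 3 rows.

3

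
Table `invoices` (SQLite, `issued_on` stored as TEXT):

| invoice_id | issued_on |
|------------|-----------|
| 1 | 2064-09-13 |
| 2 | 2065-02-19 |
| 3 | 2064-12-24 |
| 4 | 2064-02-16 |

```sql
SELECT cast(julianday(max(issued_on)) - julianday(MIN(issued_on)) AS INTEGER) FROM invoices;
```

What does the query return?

MIN = 2064-02-16, MAX = 2065-02-19.
13 days remain in February 2064 after the 16th (29 − 16).
Full months from March 2064 through January 2065 contribute their day counts.
Then 19 days into February 2065.
Total: 13 + 31 + 30 + 31 + 30 + 31 + 31 + 30 + 31 + 30 + 31 + 31 + 19 = 369.

369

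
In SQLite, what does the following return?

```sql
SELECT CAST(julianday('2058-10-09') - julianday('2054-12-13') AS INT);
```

1396

18 days remain in December 2054 after the 13th (31 − 13).
Full months from January 2055 through September 2058 contribute their day counts.
Then 9 days into October 2058.
Total: 18 + 31 + 28 + 31 + 30 + 31 + 30 + 31 + 31 + 30 + 31 + 30 + 31 + 31 + 29 + 31 + 30 + 31 + 30 + 31 + 31 + 30 + 31 + 30 + 31 + 31 + 28 + 31 + 30 + 31 + 30 + 31 + 31 + 30 + 31 + 30 + 31 + 31 + 28 + 31 + 30 + 31 + 30 + 31 + 31 + 30 + 9 = 1396.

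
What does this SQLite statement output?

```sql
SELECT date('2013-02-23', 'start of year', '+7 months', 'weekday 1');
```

`start of year` rewinds 2013-02-23 to 2013-01-01.
Adding +7 months to 2013-01-01 gives 2013-08-01.
`weekday 1` advances to the next Monday; 2013-08-01 is a Thursday, so it moves forward to 2013-08-05.

2013-08-05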